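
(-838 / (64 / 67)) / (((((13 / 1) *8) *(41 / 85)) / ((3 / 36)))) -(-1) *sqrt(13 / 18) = -2386205 / 1637376 + sqrt(26) / 6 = -0.61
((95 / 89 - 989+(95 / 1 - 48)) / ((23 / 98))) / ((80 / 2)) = -100.23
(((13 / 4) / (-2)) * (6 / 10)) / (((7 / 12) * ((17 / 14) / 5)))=-117 / 17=-6.88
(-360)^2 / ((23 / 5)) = 648000 / 23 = 28173.91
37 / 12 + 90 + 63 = 1873 / 12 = 156.08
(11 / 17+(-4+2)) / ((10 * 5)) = -0.03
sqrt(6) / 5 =0.49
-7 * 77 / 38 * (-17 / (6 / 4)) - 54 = 6085 / 57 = 106.75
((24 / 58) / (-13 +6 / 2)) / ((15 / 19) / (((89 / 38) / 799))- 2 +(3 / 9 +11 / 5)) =-801 / 5223799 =-0.00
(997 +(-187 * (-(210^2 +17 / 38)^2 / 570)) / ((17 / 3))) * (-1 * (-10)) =30892262329299 / 27436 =1125975445.74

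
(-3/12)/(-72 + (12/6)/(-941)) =941/271016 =0.00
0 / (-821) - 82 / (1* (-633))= 82 / 633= 0.13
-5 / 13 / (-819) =5 / 10647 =0.00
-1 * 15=-15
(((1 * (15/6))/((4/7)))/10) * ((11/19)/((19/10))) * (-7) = -2695/2888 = -0.93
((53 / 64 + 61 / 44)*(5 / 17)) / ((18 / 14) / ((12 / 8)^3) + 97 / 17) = 0.11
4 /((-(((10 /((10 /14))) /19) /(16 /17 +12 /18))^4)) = -1473023997124 /16243247601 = -90.69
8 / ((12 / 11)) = 22 / 3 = 7.33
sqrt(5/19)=0.51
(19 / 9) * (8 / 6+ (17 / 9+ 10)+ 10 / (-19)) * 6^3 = 17368 / 3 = 5789.33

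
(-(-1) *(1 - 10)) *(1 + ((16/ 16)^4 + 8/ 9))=-26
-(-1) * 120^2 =14400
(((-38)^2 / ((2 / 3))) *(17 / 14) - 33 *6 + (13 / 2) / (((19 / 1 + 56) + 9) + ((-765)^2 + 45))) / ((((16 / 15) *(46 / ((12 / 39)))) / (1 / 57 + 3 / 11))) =4.43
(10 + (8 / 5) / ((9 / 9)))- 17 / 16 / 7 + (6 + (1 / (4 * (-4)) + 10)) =1917 / 70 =27.39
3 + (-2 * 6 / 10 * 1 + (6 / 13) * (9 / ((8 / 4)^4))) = 1071 / 520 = 2.06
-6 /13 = -0.46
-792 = -792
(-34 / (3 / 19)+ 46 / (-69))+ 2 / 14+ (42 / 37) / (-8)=-223775 / 1036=-216.00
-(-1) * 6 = 6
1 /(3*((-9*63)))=-1 /1701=-0.00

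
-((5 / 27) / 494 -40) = 533515 / 13338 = 40.00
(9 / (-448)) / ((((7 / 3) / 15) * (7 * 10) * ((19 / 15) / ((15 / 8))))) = -18225 / 6673408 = -0.00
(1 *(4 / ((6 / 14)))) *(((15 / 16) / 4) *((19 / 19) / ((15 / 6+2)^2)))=35 / 324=0.11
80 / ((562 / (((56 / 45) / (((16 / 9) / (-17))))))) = -476 / 281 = -1.69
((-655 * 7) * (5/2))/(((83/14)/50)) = -8023750/83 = -96671.69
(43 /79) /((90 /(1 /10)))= 43 /71100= 0.00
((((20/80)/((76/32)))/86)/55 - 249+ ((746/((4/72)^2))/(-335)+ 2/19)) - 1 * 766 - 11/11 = -275299589/158455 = -1737.40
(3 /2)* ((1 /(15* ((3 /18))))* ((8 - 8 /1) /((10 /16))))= 0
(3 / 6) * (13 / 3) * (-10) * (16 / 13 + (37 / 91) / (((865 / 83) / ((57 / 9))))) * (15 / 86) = -1744945 / 312438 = -5.58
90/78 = 1.15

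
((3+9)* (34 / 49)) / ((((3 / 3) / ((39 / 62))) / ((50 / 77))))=397800 / 116963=3.40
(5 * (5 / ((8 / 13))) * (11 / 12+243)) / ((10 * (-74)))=-13.39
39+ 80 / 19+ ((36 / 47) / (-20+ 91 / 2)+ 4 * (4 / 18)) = 6029363 / 136629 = 44.13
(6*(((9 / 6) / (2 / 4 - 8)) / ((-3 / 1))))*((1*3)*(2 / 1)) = 2.40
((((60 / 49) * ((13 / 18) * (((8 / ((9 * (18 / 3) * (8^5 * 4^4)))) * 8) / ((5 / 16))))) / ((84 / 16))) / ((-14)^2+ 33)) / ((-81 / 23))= -299 / 3166291150848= -0.00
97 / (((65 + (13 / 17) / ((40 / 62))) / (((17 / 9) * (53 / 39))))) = 29714980 / 7898553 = 3.76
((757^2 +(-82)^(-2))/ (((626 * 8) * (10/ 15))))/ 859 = 11559544431/ 57851574656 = 0.20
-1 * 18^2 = -324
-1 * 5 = -5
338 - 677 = -339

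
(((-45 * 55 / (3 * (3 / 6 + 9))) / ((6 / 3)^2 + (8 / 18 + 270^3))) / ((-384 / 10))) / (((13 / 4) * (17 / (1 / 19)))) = 2475 / 22612748797184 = 0.00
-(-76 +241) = -165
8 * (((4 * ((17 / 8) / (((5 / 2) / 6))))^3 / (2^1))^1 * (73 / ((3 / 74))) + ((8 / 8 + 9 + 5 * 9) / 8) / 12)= 91722336731 / 1500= 61148224.49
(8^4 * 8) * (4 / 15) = 131072 / 15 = 8738.13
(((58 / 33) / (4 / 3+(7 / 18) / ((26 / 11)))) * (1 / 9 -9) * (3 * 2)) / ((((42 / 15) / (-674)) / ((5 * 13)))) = 52852384000 / 53977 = 979164.90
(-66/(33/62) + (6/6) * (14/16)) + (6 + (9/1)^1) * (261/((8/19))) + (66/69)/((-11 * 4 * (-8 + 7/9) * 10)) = 274332509/29900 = 9175.00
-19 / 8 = -2.38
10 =10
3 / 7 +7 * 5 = 248 / 7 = 35.43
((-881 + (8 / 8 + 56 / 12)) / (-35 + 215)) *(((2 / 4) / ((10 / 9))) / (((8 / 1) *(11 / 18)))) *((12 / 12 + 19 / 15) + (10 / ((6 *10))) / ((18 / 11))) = -1679327 / 1584000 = -1.06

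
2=2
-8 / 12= -2 / 3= -0.67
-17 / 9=-1.89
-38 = -38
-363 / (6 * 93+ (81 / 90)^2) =-12100 / 18627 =-0.65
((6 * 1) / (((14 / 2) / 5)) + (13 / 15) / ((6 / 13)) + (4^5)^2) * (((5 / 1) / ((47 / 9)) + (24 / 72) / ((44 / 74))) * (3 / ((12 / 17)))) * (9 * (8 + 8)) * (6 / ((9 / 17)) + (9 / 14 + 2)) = 13615374644.18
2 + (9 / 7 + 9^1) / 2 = 50 / 7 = 7.14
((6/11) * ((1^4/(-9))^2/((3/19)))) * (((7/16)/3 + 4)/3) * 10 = 18905/32076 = 0.59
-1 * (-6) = 6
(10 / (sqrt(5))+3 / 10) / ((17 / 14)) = 21 / 85+28 * sqrt(5) / 17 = 3.93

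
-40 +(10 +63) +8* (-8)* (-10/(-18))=-23/9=-2.56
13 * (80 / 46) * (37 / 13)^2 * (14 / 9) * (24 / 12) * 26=3066560 / 207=14814.30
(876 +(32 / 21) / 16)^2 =767542.87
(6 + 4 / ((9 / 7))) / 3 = 82 / 27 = 3.04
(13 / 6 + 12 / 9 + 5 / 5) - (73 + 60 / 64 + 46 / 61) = -68507 / 976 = -70.19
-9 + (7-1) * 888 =5319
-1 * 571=-571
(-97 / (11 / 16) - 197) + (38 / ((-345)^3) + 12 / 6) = -151812222043 / 451699875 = -336.09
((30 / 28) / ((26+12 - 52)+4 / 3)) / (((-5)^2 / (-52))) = 117 / 665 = 0.18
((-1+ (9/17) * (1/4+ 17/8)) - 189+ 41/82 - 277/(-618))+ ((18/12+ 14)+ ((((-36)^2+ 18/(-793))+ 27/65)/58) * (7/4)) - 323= -456.18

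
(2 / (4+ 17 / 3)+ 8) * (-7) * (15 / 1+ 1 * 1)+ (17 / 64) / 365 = -622683667 / 677440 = -919.17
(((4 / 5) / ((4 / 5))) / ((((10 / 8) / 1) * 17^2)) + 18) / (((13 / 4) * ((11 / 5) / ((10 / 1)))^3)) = 2601400000 / 5000567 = 520.22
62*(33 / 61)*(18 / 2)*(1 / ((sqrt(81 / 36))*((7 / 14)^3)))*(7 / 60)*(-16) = -916608 / 305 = -3005.27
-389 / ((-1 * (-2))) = -389 / 2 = -194.50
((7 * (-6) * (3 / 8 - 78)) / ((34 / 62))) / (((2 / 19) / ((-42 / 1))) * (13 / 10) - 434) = -806520645 / 58876882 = -13.70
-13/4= -3.25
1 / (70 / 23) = 23 / 70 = 0.33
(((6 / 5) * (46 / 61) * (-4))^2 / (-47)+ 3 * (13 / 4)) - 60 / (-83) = 14797405563 / 1451562100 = 10.19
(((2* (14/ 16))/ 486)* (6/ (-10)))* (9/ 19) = -7/ 6840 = -0.00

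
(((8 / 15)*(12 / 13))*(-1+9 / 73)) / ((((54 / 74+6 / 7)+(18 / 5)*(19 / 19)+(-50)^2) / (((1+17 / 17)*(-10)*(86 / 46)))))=456171520 / 70811524459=0.01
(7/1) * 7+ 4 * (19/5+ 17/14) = 2417/35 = 69.06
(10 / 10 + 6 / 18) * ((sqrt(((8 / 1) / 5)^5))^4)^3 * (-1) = -4951760157141521099596496896 / 2793967723846435546875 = -1772303.99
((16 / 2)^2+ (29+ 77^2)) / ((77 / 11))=6022 / 7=860.29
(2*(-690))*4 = -5520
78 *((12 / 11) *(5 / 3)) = 1560 / 11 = 141.82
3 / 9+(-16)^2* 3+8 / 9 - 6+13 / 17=116890 / 153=763.99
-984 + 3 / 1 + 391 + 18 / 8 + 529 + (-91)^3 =-3014519 / 4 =-753629.75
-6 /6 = -1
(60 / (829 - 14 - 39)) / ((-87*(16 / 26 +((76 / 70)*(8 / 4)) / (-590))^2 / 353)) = -0.84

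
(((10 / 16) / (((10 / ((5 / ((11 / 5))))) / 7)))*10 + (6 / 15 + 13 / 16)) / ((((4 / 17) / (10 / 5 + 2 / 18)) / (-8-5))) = -41221583 / 31680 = -1301.19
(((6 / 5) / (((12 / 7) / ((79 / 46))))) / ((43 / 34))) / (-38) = -9401 / 375820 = -0.03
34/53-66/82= -355/2173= -0.16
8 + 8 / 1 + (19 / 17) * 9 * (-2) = -70 / 17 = -4.12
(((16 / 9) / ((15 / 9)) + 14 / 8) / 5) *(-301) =-50869 / 300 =-169.56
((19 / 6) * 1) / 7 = 19 / 42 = 0.45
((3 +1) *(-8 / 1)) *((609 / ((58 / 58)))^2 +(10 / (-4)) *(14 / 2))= -11867632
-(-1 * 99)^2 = -9801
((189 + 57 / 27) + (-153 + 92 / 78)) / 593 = 4597 / 69381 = 0.07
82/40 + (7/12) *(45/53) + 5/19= 28281/10070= 2.81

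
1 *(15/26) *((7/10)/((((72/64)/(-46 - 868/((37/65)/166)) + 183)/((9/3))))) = 43714636/6602991525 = 0.01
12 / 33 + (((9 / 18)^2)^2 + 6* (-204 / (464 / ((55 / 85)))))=-1.28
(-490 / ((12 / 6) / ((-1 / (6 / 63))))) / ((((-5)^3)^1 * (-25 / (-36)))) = -18522 / 625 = -29.64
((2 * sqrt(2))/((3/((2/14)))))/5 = 2 * sqrt(2)/105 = 0.03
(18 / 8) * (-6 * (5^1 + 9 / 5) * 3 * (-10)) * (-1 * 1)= -2754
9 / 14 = 0.64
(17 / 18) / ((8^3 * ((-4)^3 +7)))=-17 / 525312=-0.00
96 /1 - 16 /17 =1616 /17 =95.06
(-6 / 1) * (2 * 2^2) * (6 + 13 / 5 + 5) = -3264 / 5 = -652.80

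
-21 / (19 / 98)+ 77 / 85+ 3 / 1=-168622 / 1615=-104.41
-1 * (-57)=57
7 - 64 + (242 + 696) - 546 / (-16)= 7321 / 8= 915.12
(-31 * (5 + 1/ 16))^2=6305121/ 256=24629.38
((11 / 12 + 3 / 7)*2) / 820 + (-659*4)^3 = -630811149104527 / 34440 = -18316235456.00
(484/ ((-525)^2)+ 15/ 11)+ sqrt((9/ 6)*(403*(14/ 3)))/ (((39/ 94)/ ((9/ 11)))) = 4139699/ 3031875+ 282*sqrt(2821)/ 143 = 106.11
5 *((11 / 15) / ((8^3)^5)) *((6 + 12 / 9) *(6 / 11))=11 / 26388279066624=0.00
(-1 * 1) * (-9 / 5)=9 / 5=1.80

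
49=49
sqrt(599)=24.47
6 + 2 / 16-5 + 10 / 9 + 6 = 593 / 72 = 8.24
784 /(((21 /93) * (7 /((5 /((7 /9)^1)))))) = 22320 /7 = 3188.57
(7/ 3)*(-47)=-329/ 3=-109.67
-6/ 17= -0.35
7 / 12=0.58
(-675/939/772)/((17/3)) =-675/4107812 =-0.00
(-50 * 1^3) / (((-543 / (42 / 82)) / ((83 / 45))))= 5810 / 66789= 0.09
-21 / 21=-1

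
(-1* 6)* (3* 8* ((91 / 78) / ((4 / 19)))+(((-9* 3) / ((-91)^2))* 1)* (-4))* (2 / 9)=-4405924 / 24843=-177.35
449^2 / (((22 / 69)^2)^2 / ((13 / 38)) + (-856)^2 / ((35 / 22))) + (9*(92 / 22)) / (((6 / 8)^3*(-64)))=-13626723962380091 / 14250536296363488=-0.96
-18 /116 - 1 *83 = -4823 /58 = -83.16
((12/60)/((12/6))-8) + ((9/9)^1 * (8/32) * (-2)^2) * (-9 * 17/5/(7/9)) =-47.24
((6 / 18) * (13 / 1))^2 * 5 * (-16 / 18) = -6760 / 81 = -83.46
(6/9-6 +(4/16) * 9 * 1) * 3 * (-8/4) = 37/2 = 18.50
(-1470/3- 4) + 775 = 281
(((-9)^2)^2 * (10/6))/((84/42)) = 10935/2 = 5467.50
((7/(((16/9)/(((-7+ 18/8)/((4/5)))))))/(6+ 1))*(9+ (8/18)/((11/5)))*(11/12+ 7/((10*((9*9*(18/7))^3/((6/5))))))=-409802673142859/14546347960320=-28.17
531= 531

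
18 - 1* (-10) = 28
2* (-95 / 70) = -19 / 7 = -2.71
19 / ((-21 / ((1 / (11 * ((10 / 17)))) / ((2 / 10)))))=-323 / 462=-0.70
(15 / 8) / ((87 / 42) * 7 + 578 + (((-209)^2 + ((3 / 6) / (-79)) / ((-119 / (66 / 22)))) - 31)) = 47005 / 1109129984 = 0.00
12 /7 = 1.71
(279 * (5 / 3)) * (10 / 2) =2325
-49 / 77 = -7 / 11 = -0.64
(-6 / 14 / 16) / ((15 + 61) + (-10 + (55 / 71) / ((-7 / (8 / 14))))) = -1491 / 3670304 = -0.00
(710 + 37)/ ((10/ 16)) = 5976/ 5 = 1195.20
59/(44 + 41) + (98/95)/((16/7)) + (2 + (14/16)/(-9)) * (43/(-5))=-884801/58140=-15.22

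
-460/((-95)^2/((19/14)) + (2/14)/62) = -199640/2886101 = -0.07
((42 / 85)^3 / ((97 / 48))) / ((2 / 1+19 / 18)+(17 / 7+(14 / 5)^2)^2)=15682947840 / 28503178698857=0.00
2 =2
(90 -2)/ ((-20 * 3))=-22/ 15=-1.47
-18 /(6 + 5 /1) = -18 /11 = -1.64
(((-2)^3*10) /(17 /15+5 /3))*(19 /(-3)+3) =95.24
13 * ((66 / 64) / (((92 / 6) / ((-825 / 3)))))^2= 9635608125 / 2166784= 4446.96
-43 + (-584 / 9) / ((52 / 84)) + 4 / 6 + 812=8643 / 13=664.85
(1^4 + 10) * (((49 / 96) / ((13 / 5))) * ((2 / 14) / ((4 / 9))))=1155 / 1664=0.69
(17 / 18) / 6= 0.16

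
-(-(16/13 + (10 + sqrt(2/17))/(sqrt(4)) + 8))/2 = sqrt(34)/68 + 185/26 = 7.20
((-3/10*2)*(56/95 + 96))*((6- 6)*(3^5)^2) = 0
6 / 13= 0.46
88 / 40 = 11 / 5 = 2.20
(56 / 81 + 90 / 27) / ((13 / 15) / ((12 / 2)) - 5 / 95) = 43.84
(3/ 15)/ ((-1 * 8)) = -1/ 40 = -0.02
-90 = -90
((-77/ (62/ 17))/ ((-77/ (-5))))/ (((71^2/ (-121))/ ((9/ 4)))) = 92565/ 1250168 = 0.07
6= 6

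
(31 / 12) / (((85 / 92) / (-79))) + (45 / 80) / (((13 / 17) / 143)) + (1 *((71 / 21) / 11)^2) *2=-115.51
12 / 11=1.09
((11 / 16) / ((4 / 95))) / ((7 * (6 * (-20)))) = -209 / 10752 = -0.02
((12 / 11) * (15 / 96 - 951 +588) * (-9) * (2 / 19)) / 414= 34833 / 38456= 0.91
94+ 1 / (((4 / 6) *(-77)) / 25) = 14401 / 154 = 93.51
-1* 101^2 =-10201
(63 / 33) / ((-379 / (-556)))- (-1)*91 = 391055 / 4169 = 93.80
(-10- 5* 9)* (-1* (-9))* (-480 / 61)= 237600 / 61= 3895.08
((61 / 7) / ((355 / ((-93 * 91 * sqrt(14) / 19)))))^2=76144810014 / 45495025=1673.70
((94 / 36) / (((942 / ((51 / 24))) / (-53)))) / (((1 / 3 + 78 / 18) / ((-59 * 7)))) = 2498473 / 90432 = 27.63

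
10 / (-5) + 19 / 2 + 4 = 23 / 2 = 11.50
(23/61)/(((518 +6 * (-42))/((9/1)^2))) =1863/16226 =0.11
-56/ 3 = -18.67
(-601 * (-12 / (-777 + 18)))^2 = 5779216 / 64009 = 90.29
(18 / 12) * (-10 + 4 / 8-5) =-87 / 4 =-21.75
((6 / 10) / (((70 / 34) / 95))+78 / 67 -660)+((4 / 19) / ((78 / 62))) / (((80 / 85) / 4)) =-1095479012 / 1737645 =-630.44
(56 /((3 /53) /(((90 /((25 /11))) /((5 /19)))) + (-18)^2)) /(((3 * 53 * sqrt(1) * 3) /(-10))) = -234080 /64601139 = -0.00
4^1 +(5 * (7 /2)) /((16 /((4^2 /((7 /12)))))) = 34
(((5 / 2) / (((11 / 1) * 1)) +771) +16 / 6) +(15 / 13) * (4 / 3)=665321 / 858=775.43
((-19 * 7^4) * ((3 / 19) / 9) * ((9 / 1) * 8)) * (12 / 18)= -38416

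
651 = 651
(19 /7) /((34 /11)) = 209 /238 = 0.88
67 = 67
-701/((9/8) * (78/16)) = -44864/351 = -127.82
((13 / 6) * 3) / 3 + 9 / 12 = 35 / 12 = 2.92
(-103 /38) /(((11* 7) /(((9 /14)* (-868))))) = 28737 /1463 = 19.64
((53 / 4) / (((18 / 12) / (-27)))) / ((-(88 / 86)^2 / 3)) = 2645919 / 3872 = 683.35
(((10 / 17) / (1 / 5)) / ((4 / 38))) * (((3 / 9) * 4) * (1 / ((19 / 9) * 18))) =50 / 51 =0.98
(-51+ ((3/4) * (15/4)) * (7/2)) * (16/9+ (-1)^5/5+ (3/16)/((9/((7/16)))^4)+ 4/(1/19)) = -390499571624627/122305904640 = -3192.81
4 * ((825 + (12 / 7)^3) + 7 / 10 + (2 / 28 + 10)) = 5767952 / 1715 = 3363.24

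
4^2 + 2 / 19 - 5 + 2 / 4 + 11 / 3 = 1741 / 114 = 15.27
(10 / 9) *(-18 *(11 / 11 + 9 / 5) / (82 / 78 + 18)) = -2.94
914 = 914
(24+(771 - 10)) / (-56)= -785 / 56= -14.02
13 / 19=0.68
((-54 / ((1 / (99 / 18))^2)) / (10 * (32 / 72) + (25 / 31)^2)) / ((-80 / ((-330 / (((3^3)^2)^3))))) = -1279091 / 374687162640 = -0.00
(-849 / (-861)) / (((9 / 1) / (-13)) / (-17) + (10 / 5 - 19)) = -62543 / 1075676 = -0.06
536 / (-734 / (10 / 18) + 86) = -335 / 772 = -0.43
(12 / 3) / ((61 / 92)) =368 / 61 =6.03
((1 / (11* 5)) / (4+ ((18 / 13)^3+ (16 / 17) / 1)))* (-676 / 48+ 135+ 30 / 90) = 0.29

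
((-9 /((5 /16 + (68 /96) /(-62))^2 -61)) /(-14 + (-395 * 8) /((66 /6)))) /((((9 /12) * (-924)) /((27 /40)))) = 233523 /488832895600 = 0.00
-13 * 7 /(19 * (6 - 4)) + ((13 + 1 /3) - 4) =791 /114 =6.94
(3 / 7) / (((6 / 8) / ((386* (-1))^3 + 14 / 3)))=-690149416 / 21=-32864257.90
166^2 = 27556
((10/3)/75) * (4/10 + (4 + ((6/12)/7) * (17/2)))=701/3150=0.22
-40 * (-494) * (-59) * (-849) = 989798160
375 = 375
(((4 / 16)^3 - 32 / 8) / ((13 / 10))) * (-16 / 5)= 255 / 26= 9.81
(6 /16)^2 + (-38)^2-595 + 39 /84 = 380623 /448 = 849.60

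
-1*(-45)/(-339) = -15/113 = -0.13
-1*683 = -683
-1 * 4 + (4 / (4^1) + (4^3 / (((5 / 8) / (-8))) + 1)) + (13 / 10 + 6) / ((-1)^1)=-1657 / 2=-828.50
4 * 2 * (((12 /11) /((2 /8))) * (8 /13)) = 3072 /143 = 21.48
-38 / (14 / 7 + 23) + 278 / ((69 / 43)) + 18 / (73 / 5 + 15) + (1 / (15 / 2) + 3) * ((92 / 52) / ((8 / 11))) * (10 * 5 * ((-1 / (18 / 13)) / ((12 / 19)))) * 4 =-21657359699 / 13786200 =-1570.94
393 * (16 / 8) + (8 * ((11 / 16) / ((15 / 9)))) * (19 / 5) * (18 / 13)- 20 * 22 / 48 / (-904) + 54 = 1511377507 / 1762800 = 857.37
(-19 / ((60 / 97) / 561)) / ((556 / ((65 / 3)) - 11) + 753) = -4480333 / 199592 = -22.45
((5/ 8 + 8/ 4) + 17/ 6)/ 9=0.61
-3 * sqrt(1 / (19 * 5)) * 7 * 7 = -147 * sqrt(95) / 95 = -15.08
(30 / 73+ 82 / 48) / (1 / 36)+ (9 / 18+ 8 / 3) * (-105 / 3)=-7564 / 219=-34.54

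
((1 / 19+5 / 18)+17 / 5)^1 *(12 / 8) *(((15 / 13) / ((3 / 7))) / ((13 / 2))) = 44653 / 19266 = 2.32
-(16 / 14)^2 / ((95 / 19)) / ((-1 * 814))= 32 / 99715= 0.00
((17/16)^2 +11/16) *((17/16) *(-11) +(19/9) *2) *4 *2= -166625/1536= -108.48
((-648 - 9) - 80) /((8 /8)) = -737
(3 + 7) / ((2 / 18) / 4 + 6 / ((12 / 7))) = 360 / 127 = 2.83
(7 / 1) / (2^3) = 7 / 8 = 0.88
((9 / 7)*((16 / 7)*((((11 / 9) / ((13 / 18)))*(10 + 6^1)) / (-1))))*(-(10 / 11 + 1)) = 13824 / 91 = 151.91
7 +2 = 9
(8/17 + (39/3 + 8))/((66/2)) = 365/561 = 0.65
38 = 38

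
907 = 907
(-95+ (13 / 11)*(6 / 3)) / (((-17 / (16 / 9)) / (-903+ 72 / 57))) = -93112144 / 10659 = -8735.54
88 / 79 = 1.11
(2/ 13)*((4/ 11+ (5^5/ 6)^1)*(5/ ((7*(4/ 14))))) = 171995/ 858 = 200.46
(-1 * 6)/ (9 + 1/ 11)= -33/ 50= -0.66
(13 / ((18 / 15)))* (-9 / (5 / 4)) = -78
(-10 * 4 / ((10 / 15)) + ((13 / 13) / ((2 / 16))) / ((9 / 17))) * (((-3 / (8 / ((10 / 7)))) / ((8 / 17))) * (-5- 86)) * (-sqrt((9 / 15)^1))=22321 * sqrt(15) / 24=3602.04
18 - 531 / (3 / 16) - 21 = -2835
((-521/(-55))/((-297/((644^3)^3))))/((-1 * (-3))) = -9926828743312616825385385984/49005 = -202567671529693231820944.50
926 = 926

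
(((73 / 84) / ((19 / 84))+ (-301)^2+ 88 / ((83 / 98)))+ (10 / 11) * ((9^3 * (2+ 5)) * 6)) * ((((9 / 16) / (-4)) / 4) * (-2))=2313416781 / 277552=8335.08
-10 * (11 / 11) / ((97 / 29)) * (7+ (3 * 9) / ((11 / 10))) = -100630 / 1067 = -94.31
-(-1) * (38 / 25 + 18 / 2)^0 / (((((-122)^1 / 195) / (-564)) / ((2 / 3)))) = 36660 / 61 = 600.98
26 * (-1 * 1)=-26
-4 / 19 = -0.21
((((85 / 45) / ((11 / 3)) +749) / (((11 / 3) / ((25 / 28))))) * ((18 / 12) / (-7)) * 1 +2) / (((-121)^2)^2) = -880093 / 5083735221796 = -0.00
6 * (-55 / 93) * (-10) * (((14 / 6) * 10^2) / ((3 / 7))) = 5390000 / 279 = 19319.00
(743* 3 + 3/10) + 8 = 22373/10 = 2237.30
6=6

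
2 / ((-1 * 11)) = -2 / 11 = -0.18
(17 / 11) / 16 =17 / 176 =0.10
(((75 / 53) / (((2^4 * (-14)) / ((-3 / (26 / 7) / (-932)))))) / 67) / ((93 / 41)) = -3075 / 85359449344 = -0.00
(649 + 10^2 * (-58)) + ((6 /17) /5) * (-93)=-438393 /85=-5157.56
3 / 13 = 0.23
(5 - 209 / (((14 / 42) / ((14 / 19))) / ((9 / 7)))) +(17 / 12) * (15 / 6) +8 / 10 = -70159 / 120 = -584.66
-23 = -23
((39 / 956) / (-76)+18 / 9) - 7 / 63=1234801 / 653904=1.89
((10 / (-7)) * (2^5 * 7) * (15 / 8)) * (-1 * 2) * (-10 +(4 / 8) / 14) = -83700 / 7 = -11957.14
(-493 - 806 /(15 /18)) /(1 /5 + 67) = -1043 /48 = -21.73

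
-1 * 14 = -14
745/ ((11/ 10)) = 7450/ 11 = 677.27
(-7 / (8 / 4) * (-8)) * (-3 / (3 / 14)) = -392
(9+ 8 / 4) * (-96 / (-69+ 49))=264 / 5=52.80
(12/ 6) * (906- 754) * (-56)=-17024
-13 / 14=-0.93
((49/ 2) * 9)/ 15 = 147/ 10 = 14.70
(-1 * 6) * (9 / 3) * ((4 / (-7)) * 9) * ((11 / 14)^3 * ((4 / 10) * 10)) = 179.61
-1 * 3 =-3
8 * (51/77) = 408/77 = 5.30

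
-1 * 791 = -791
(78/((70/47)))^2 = 3359889/1225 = 2742.77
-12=-12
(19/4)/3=19/12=1.58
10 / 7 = 1.43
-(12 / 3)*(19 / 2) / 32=-19 / 16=-1.19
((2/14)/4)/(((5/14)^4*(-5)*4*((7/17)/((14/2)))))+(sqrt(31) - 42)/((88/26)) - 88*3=-19131407/68750+13*sqrt(31)/44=-276.63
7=7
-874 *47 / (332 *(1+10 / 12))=-61617 / 913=-67.49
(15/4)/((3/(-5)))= -25/4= -6.25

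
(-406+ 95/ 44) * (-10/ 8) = 88845/ 176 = 504.80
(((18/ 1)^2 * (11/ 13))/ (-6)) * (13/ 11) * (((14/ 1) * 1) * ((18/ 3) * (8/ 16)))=-2268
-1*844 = -844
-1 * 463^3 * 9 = -893275623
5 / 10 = 1 / 2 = 0.50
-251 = -251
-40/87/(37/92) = -3680/3219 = -1.14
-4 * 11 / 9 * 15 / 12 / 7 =-55 / 63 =-0.87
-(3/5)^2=-9/25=-0.36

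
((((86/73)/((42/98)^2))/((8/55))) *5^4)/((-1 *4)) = -72428125/10512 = -6890.04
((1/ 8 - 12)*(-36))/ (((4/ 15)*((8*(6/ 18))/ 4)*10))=7695/ 32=240.47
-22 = -22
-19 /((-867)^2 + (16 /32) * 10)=-19 /751694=-0.00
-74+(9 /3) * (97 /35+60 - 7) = 3266 /35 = 93.31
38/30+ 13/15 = 2.13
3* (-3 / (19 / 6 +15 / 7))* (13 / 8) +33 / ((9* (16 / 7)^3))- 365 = -1006888285 / 2740224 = -367.45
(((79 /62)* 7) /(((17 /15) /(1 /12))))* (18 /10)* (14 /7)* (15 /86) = 74655 /181288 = 0.41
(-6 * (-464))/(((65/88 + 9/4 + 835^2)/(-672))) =-54878208/20452021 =-2.68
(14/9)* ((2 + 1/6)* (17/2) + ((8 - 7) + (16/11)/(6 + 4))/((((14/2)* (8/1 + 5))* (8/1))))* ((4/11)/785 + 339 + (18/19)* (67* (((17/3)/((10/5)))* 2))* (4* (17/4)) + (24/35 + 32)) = 784795243185121/4223033100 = 185836.87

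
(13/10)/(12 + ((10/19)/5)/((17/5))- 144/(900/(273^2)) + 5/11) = -230945/2116194246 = -0.00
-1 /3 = -0.33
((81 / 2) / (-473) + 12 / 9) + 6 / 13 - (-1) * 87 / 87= 99955 / 36894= 2.71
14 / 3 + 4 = 26 / 3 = 8.67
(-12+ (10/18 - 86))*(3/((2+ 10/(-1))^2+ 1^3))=-877/195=-4.50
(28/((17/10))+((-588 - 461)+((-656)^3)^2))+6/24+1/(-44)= 29805378302790736863/374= 79693524873772023.70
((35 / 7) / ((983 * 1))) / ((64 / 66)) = 165 / 31456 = 0.01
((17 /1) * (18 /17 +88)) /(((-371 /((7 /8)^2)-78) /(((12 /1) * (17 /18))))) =-180166 /5907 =-30.50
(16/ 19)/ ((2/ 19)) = 8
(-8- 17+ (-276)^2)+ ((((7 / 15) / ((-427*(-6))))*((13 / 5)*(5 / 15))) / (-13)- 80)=6264446849 / 82350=76071.00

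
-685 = -685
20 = 20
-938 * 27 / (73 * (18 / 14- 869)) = 88641 / 221701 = 0.40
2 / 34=1 / 17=0.06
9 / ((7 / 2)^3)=72 / 343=0.21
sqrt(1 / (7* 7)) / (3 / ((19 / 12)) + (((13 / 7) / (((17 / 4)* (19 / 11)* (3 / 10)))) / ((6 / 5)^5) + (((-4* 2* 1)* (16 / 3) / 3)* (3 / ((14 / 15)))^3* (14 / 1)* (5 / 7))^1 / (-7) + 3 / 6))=323060724 / 1532008068551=0.00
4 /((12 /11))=11 /3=3.67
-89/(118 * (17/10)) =-445/1003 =-0.44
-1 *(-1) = 1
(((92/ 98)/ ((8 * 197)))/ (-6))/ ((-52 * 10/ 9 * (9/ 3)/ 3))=69/ 40156480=0.00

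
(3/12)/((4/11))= 11/16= 0.69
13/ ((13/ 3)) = 3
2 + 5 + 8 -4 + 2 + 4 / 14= 93 / 7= 13.29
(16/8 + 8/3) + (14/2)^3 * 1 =1043/3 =347.67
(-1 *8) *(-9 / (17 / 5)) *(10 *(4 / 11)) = 14400 / 187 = 77.01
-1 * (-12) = 12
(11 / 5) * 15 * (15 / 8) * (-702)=-43436.25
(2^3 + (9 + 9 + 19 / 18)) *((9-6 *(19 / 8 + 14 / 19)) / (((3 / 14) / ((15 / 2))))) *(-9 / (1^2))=12528075 / 152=82421.55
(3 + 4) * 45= 315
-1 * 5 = -5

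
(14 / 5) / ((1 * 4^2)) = 7 / 40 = 0.18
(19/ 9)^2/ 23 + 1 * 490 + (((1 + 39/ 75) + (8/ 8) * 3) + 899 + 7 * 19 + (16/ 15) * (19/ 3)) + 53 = 73889809/ 46575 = 1586.47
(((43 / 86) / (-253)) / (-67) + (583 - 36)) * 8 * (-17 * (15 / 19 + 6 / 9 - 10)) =204705394940 / 322069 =635594.84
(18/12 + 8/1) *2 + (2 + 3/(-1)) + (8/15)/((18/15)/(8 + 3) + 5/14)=20618/1077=19.14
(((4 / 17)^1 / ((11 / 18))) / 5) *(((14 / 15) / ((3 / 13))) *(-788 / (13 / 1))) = -88256 / 4675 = -18.88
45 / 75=0.60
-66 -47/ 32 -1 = -68.47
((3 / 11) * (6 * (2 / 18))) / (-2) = -1 / 11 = -0.09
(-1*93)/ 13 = -93/ 13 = -7.15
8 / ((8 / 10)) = 10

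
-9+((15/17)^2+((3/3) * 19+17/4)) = 17373/1156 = 15.03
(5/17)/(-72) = -5/1224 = -0.00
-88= -88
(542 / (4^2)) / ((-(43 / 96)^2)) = -312192 / 1849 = -168.84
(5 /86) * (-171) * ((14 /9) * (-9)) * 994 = 5949090 /43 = 138350.93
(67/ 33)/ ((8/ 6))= 67/ 44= 1.52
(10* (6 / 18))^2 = 100 / 9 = 11.11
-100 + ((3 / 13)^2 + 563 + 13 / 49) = 3836741 / 8281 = 463.32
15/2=7.50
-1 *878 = -878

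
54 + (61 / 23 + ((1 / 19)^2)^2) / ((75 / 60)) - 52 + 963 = 14494171391 / 14986915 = 967.12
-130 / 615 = -26 / 123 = -0.21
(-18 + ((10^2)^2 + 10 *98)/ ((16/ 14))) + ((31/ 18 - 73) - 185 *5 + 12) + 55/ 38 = 2943481/ 342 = 8606.67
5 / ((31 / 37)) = 185 / 31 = 5.97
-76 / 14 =-38 / 7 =-5.43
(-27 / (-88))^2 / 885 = 243 / 2284480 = 0.00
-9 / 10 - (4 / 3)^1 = -67 / 30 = -2.23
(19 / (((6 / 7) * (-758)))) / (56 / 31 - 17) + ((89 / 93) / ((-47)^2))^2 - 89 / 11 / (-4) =2.02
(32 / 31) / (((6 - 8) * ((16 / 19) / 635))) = -12065 / 31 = -389.19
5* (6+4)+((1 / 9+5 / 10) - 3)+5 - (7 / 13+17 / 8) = 46751 / 936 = 49.95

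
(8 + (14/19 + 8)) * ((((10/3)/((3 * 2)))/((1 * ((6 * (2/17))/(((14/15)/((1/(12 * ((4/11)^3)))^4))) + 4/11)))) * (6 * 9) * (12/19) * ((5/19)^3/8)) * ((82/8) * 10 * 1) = 4638585154594406400000/450187930057879113013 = 10.30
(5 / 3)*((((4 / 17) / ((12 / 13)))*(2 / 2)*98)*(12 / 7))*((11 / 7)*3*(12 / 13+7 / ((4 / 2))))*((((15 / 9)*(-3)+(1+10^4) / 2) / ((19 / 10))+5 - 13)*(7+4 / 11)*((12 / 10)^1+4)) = 48247154280 / 323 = 149371994.67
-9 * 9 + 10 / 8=-319 / 4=-79.75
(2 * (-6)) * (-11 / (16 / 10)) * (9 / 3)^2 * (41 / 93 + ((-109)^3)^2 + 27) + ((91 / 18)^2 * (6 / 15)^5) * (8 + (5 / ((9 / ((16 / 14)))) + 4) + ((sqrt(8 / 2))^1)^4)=175883332272473258763847 / 141243750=1245246832319824.83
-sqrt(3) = -1.73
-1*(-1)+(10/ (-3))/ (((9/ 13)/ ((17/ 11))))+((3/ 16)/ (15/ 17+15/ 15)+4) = -356053/ 152064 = -2.34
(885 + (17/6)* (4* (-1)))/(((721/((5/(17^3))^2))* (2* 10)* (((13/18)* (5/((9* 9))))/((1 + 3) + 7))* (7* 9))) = 778437/3167380079318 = 0.00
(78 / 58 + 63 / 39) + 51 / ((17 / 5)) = 6771 / 377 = 17.96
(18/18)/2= 1/2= 0.50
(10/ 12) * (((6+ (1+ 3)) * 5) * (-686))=-85750/ 3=-28583.33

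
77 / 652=0.12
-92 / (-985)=92 / 985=0.09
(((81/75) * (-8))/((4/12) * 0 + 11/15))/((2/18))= -5832/55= -106.04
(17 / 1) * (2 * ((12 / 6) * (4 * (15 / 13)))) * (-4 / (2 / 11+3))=-35904 / 91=-394.55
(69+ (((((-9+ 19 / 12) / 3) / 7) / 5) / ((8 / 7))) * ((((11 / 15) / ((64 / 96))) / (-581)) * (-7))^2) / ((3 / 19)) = 1300532771389 / 2976048000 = 437.00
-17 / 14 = -1.21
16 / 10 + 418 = 2098 / 5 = 419.60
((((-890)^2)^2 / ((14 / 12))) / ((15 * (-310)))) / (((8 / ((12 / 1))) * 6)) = -6274224100 / 217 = -28913475.12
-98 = -98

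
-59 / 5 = -11.80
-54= -54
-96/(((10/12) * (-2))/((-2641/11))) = -760608/55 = -13829.24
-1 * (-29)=29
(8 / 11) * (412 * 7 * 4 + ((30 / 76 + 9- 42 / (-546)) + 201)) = 23211028 / 2717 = 8542.89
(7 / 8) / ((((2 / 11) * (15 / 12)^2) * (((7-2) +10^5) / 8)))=616 / 2500125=0.00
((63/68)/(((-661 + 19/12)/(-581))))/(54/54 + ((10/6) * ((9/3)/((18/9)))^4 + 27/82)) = 1756944/21021367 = 0.08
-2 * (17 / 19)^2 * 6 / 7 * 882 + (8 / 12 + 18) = -1290688 / 1083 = -1191.77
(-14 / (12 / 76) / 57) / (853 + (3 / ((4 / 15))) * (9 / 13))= -728 / 402849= -0.00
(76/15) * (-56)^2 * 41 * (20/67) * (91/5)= 3556926464/1005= 3539230.31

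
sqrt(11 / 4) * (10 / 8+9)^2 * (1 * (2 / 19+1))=35301 * sqrt(11) / 608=192.57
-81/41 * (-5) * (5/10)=405/82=4.94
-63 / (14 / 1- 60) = 63 / 46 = 1.37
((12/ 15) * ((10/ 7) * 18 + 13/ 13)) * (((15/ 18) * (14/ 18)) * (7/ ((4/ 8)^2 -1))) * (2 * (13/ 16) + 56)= -603449/ 81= -7449.99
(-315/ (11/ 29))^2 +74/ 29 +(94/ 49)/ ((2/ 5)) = 118581191086/ 171941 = 689662.10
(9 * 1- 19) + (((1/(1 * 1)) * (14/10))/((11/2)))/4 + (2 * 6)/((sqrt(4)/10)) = 5507/110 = 50.06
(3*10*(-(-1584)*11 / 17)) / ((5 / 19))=1986336 / 17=116843.29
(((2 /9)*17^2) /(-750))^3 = -24137569 /38443359375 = -0.00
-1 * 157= -157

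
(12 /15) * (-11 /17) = -44 /85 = -0.52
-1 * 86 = -86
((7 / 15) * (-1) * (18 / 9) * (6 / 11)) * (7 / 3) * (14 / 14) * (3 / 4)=-49 / 55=-0.89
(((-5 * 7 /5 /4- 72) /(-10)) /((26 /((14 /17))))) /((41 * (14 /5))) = 295 /144976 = 0.00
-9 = -9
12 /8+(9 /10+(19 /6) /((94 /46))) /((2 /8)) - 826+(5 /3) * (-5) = -1160479 /1410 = -823.03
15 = 15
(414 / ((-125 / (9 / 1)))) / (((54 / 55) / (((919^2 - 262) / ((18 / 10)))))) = -71202549 / 5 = -14240509.80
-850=-850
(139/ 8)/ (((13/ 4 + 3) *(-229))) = -139/ 11450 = -0.01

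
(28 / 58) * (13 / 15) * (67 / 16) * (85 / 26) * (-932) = -1857709 / 348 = -5338.24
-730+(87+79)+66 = -498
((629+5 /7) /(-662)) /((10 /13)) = -14326 /11585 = -1.24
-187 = -187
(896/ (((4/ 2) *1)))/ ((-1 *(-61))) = 448/ 61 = 7.34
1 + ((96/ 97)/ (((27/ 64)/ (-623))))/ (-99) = 1362331/ 86427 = 15.76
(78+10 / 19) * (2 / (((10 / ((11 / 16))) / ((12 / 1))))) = 12309 / 95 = 129.57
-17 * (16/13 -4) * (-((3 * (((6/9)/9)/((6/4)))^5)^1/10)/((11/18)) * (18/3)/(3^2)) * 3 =-139264/10259468505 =-0.00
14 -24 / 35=13.31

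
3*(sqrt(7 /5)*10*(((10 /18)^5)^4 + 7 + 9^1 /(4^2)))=1471079046424794634921*sqrt(35) /32420441224151810136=268.44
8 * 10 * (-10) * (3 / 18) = -400 / 3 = -133.33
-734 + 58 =-676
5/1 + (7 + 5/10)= 25/2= 12.50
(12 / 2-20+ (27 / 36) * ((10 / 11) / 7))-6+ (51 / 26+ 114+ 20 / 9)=885415 / 9009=98.28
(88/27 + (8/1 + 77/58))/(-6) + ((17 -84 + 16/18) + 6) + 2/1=-565723/9396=-60.21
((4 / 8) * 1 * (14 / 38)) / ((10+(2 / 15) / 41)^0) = 7 / 38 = 0.18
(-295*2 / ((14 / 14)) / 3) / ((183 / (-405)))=26550 / 61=435.25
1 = 1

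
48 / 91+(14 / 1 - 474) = -41812 / 91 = -459.47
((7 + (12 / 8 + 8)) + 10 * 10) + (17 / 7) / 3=4927 / 42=117.31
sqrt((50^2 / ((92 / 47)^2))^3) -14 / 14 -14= 1620774335 / 97336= 16651.33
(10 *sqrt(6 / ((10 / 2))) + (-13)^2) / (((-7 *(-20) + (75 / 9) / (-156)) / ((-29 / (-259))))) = 27144 *sqrt(30) / 16963205 + 2293668 / 16963205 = 0.14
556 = 556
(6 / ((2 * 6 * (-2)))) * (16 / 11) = -4 / 11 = -0.36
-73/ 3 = -24.33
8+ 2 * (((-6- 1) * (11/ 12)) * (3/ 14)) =21/ 4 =5.25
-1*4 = -4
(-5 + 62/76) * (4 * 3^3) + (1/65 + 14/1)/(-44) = -24573269/54340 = -452.21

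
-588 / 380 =-147 / 95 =-1.55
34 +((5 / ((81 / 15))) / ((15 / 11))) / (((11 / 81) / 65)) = 359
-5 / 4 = -1.25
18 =18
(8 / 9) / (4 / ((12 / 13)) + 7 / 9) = 4 / 23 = 0.17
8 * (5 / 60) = 2 / 3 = 0.67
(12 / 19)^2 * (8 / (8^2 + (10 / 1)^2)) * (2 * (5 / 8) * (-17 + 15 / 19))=-0.39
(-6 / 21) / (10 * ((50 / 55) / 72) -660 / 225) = 1980 / 19453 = 0.10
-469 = -469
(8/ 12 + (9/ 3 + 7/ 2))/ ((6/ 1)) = 43/ 36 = 1.19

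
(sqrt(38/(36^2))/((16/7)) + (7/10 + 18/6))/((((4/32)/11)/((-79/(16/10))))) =-16402.00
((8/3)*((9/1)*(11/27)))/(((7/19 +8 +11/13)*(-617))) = -5434/3159657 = -0.00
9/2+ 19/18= 50/9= 5.56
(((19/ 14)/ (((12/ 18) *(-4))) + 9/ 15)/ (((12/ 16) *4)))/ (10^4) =17/ 5600000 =0.00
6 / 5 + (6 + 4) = 56 / 5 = 11.20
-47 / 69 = -0.68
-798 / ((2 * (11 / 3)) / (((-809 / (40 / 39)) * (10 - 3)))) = 264365829 / 440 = 600831.43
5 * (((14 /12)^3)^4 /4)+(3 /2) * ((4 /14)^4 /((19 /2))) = 3157546346320607 /397210533543936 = 7.95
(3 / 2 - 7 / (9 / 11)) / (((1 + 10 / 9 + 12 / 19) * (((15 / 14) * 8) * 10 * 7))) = -2413 / 562800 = -0.00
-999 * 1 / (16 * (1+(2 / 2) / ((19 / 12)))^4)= -130190679 / 14776336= -8.81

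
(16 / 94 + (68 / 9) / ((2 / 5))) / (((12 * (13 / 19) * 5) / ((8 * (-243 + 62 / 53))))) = -3926564852 / 4371705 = -898.18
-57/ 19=-3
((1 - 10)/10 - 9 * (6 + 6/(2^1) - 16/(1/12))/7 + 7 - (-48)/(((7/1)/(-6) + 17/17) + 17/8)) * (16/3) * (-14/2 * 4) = -27993568/705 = -39707.19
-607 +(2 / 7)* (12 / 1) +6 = -4183 / 7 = -597.57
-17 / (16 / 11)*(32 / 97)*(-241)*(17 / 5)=3159.34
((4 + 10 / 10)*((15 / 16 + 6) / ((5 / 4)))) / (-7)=-111 / 28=-3.96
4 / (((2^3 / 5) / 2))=5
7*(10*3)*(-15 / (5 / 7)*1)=-4410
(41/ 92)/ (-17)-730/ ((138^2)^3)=-1539006853621/ 58707480716064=-0.03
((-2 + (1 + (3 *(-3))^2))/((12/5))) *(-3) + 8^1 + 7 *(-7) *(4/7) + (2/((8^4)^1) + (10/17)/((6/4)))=-12492749/104448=-119.61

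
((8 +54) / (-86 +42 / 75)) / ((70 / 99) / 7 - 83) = 25575 / 2921692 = 0.01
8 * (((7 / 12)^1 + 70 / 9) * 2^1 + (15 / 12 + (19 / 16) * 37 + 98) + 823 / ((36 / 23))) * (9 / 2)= 24685.75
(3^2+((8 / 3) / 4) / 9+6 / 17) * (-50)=-216350 / 459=-471.35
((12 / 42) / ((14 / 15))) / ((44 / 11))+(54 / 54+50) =51.08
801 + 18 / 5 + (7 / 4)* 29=17107 / 20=855.35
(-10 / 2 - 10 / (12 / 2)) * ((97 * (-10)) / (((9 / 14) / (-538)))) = -5411881.48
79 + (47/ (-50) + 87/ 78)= 25732/ 325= 79.18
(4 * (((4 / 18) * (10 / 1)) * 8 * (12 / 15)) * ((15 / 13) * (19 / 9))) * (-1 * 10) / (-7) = 486400 / 2457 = 197.96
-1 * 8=-8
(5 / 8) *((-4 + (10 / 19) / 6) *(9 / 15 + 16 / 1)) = -18509 / 456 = -40.59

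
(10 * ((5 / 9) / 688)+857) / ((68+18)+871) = 91493 / 102168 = 0.90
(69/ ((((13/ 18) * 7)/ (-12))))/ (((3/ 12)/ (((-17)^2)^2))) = -4979187936/ 91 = -54716350.95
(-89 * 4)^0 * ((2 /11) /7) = 2 /77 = 0.03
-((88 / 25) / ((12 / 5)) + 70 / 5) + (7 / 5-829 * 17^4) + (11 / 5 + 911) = -1038570148 / 15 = -69238009.87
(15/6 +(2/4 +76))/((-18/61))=-4819/18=-267.72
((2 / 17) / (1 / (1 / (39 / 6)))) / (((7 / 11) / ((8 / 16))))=22 / 1547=0.01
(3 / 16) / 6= 1 / 32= 0.03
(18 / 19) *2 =36 / 19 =1.89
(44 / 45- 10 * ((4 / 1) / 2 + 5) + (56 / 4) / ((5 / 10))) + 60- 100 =-81.02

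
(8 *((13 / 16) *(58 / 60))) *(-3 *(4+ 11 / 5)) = -11687 / 100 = -116.87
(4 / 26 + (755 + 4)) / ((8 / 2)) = 189.79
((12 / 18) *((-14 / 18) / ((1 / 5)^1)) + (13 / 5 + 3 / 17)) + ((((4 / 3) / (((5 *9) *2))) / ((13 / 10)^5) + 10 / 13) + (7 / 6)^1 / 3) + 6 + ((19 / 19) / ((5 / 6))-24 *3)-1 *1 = -36614925083 / 568078290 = -64.45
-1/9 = -0.11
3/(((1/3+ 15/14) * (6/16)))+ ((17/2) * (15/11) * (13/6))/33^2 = 16164971/2827044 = 5.72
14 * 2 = 28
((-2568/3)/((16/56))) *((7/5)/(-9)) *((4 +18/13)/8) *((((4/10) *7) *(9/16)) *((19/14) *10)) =6704.99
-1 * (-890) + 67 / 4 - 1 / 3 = 10877 / 12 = 906.42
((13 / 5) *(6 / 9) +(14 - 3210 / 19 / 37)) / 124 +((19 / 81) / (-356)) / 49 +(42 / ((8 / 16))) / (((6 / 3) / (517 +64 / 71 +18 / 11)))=2623840094449680151 / 120245588985060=21820.68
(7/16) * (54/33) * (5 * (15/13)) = 4.13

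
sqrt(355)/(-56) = -0.34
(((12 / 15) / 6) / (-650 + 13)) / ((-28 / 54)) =0.00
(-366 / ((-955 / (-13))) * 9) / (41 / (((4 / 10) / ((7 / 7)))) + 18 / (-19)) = -1627236 / 3685345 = -0.44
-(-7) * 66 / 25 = 462 / 25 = 18.48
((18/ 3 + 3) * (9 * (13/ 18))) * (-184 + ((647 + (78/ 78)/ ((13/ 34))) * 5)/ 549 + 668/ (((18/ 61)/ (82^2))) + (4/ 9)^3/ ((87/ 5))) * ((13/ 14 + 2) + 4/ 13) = 450911881752715595/ 156471588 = 2881749252.48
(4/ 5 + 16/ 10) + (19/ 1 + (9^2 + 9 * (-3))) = 377/ 5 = 75.40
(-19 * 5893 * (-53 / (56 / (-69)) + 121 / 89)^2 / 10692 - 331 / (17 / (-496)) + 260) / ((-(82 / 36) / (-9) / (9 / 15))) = -165341733617866847 / 1904502427520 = -86816.24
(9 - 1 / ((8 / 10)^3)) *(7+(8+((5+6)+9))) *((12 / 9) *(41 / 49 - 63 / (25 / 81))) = -56154461 / 840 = -66850.55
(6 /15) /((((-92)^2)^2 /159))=159 /179098240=0.00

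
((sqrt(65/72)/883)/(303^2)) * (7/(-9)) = -7 * sqrt(130)/8755273476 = -0.00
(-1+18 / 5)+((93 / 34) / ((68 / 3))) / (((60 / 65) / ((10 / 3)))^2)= 1736891 / 416160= 4.17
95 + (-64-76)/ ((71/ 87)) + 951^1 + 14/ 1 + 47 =66417/ 71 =935.45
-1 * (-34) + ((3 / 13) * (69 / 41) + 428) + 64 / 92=5676947 / 12259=463.08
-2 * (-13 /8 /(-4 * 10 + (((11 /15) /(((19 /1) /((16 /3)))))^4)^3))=-152613649091391084131376816650390625 /1878321834699155172618297623333103392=-0.08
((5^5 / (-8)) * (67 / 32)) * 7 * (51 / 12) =-24915625 / 1024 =-24331.67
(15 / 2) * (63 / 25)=189 / 10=18.90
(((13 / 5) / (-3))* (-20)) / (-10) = -26 / 15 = -1.73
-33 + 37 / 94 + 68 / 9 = -21193 / 846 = -25.05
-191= -191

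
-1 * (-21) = 21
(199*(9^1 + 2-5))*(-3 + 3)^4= 0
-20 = -20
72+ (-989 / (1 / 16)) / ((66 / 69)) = -181184 / 11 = -16471.27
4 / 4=1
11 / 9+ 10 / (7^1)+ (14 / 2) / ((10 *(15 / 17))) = 10849 / 3150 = 3.44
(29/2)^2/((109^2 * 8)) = 841/380192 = 0.00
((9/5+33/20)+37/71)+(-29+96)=100779/1420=70.97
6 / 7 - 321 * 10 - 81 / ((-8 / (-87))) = -229041 / 56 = -4090.02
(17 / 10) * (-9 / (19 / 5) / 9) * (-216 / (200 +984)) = 459 / 5624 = 0.08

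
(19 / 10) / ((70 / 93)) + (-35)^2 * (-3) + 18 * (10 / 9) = -2556733 / 700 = -3652.48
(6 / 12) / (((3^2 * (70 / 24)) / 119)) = 34 / 15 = 2.27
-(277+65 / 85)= -4722 / 17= -277.76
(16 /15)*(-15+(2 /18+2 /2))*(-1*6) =800 /9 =88.89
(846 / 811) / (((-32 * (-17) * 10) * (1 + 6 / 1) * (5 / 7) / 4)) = 423 / 2757400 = 0.00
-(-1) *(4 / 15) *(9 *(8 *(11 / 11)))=96 / 5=19.20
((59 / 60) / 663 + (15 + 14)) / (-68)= -1153679 / 2705040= -0.43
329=329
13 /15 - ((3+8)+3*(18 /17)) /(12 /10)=-1861 /170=-10.95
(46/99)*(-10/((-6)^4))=-115/32076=-0.00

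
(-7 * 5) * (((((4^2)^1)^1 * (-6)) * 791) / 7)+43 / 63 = 23919883 / 63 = 379680.68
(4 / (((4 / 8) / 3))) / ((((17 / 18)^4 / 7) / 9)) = 158723712 / 83521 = 1900.40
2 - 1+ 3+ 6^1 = 10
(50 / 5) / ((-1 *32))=-5 / 16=-0.31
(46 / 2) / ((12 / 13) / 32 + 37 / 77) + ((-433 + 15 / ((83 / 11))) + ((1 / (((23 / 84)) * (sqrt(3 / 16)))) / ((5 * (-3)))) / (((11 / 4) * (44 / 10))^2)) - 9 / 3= -131650545 / 338557 - 2240 * sqrt(3) / 1010229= -388.86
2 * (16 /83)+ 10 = 10.39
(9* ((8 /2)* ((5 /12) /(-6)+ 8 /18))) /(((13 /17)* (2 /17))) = 7803 /52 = 150.06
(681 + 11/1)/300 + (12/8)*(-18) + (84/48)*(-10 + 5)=-10033/300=-33.44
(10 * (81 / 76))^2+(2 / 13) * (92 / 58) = 61970273 / 544388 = 113.83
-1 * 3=-3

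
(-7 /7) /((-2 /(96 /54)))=8 /9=0.89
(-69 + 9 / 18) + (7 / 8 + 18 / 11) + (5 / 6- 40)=-105.16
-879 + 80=-799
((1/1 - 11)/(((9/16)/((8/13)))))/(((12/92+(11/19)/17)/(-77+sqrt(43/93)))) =366101120/71487 - 4754560 * sqrt(3999)/6648291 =5076.00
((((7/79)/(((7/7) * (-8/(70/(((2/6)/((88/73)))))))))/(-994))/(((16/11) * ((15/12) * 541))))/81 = 847/23923753596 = 0.00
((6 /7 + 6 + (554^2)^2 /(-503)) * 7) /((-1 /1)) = 659381993248 /503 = 1310898594.93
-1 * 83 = -83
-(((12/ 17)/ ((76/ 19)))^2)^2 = -81/ 83521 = -0.00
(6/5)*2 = 12/5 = 2.40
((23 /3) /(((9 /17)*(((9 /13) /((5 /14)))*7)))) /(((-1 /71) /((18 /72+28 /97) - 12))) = 8024455855 /9239832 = 868.46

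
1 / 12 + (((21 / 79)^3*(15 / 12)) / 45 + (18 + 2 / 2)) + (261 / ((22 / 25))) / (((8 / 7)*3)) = 27487553117 / 260324592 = 105.59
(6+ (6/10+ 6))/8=63/40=1.58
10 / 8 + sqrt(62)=5 / 4 + sqrt(62)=9.12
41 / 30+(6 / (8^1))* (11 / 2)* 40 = 4991 / 30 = 166.37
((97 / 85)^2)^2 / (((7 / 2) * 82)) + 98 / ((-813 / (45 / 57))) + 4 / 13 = 219053832671047 / 1002821978624375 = 0.22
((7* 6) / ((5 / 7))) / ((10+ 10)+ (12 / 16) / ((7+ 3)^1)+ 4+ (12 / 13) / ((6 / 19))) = 30576 / 14039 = 2.18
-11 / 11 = -1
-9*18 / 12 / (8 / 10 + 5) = -135 / 58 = -2.33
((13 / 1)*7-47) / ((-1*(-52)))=0.85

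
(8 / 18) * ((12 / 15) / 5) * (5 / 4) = 4 / 45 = 0.09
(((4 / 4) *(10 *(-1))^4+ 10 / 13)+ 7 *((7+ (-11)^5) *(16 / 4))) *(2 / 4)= -2249615.62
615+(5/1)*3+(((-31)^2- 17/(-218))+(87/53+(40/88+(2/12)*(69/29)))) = 2936732275/1842863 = 1593.57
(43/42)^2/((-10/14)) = -1849/1260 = -1.47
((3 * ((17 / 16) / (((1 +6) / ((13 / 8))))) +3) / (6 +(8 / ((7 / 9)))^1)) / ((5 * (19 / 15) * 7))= 3351 / 646912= 0.01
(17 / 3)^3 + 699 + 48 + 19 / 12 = 100499 / 108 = 930.55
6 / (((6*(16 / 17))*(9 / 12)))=17 / 12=1.42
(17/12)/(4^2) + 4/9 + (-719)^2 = 297769843/576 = 516961.53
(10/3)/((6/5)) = 25/9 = 2.78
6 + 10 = 16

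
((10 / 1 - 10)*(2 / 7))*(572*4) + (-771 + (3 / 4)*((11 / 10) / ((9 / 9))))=-30807 / 40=-770.18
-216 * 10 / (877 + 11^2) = -2.16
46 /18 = 2.56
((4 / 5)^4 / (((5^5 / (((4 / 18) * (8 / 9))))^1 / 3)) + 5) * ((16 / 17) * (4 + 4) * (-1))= -33750524288 / 896484375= -37.65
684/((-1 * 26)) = -342/13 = -26.31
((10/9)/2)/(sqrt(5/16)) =0.99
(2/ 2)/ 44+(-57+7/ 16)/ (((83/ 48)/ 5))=-597217/ 3652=-163.53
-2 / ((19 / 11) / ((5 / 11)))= -10 / 19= -0.53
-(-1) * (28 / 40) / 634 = 7 / 6340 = 0.00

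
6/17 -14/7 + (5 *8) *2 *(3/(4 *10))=74/17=4.35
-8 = -8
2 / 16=1 / 8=0.12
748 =748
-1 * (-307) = 307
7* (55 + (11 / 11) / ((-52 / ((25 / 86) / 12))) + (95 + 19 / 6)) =19178859 / 17888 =1072.16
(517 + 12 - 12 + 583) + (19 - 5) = 1114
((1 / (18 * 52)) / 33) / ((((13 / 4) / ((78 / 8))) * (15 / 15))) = 1 / 10296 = 0.00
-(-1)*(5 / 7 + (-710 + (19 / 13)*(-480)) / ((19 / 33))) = -4237615 / 1729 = -2450.91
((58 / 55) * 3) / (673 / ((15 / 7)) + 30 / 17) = 8874 / 885907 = 0.01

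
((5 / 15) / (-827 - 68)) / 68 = -1 / 182580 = -0.00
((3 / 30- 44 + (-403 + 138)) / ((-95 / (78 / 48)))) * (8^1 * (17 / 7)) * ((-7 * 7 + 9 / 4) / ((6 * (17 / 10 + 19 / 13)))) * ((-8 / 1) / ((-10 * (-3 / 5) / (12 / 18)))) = 224.89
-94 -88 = -182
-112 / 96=-7 / 6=-1.17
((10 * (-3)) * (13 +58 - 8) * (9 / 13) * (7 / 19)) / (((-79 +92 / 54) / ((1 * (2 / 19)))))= 6429780 / 9794291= 0.66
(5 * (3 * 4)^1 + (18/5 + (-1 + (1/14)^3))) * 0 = 0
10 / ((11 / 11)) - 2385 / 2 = -2365 / 2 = -1182.50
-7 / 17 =-0.41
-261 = -261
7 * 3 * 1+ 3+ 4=28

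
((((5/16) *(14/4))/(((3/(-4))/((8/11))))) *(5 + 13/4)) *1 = -35/4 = -8.75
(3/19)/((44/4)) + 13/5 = 2732/1045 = 2.61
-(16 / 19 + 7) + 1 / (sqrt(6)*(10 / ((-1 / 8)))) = -149 / 19- sqrt(6) / 480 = -7.85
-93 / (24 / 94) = -1457 / 4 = -364.25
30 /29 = 1.03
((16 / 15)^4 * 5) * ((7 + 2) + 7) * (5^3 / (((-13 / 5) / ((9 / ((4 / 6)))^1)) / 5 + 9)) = 26214400 / 18147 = 1444.56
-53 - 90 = -143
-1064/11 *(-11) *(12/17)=12768/17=751.06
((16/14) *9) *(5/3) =120/7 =17.14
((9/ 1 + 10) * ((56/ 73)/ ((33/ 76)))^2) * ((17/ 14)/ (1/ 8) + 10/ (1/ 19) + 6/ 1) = 7866449920/ 644809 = 12199.66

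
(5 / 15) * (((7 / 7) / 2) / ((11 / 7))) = 7 / 66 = 0.11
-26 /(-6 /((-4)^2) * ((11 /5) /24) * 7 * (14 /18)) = 74880 /539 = 138.92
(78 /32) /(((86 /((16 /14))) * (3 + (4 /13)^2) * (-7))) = -6591 /4407844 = -0.00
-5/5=-1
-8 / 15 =-0.53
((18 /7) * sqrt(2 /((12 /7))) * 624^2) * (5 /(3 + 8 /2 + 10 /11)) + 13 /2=13 /2 + 21415680 * sqrt(42) /203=683698.47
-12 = -12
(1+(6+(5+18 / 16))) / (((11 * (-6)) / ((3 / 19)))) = -105 / 3344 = -0.03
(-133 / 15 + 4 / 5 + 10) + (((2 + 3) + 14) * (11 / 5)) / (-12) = -31 / 20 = -1.55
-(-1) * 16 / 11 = 16 / 11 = 1.45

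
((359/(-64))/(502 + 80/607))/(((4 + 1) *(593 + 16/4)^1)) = -217913/58227845760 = -0.00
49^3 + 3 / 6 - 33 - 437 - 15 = 234329 / 2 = 117164.50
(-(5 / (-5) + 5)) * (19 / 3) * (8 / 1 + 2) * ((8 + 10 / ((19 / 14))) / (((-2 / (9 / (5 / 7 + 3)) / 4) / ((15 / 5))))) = 735840 / 13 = 56603.08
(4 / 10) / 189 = 2 / 945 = 0.00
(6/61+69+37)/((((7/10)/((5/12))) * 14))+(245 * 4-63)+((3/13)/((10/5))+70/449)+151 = 112299661333/104680758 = 1072.78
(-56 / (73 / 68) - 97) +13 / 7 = -75274 / 511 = -147.31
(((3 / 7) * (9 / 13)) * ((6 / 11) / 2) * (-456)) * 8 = -295488 / 1001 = -295.19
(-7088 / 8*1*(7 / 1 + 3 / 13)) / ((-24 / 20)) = 5338.72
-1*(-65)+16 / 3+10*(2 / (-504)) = 8857 / 126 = 70.29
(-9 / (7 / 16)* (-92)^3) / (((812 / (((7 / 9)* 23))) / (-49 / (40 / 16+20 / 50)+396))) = 787602420224 / 5887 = 133786719.93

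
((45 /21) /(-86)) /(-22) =15 /13244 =0.00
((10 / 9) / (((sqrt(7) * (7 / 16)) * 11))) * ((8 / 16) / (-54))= -40 * sqrt(7) / 130977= -0.00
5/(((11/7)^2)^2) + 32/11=3.73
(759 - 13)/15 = 49.73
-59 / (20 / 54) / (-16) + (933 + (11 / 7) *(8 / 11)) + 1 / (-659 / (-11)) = 696832989 / 738080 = 944.12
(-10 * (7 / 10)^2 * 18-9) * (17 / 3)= -2754 / 5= -550.80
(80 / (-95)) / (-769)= 16 / 14611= 0.00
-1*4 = -4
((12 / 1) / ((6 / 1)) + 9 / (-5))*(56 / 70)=4 / 25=0.16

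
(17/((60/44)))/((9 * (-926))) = -187/125010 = -0.00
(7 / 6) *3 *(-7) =-49 / 2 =-24.50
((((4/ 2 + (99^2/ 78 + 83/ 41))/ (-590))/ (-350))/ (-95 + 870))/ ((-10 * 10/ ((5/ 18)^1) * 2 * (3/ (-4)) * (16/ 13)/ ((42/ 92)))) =781/ 1403184000000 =0.00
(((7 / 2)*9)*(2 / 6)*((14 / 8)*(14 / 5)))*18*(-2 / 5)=-9261 / 25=-370.44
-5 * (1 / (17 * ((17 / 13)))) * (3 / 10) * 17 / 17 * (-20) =390 / 289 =1.35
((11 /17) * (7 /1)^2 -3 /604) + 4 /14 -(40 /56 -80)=7997811 /71876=111.27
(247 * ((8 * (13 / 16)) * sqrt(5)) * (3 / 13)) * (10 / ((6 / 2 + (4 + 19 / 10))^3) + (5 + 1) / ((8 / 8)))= 1570851087 * sqrt(5) / 704969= 4982.53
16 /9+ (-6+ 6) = 16 /9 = 1.78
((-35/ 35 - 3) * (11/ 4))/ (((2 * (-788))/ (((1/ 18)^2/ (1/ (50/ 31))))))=275/ 7914672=0.00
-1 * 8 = -8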